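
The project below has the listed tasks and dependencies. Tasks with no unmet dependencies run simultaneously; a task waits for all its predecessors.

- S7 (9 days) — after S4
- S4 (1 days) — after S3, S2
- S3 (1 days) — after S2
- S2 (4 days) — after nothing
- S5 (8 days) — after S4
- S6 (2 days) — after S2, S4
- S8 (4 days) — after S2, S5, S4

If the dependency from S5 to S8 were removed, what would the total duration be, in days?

Before: longest chain S2→S3→S4→S5→S8 = 4+1+1+8+4 = 18, finish 18.
Without S5→S8, S8's earliest start moves from 14 to 6.
After: S2→S3→S4→S7 = 4+1+1+9 = 15 → 15 days.

15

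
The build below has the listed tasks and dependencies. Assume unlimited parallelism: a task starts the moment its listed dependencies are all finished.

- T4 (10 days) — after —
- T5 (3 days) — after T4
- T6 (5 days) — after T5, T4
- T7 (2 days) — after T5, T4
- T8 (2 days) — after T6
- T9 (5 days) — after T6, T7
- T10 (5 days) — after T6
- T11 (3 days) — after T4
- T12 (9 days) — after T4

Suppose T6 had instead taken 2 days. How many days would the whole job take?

The binding path is T4→T5→T6→T9 = 10+3+5+5 = 23; finish at 23 days.
T6 is on the critical path; changing it to 2 makes that path 20 days.
That remains the longest chain; total 20 days.

20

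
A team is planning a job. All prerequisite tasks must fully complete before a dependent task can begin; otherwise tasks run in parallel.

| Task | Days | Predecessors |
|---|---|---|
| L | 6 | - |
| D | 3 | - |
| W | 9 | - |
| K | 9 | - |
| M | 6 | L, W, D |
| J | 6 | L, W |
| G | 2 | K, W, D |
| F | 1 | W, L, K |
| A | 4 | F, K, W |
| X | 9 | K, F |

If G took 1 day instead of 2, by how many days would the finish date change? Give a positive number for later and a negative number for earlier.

0

Baseline: W→F→X = 9+1+9 = 19 → 19 days.
The longest path through G is only 11 days, so G has float 8.
No other chain overtakes it, so the finish is 19 days.
Change in finish: 19 − 19 = +0 days.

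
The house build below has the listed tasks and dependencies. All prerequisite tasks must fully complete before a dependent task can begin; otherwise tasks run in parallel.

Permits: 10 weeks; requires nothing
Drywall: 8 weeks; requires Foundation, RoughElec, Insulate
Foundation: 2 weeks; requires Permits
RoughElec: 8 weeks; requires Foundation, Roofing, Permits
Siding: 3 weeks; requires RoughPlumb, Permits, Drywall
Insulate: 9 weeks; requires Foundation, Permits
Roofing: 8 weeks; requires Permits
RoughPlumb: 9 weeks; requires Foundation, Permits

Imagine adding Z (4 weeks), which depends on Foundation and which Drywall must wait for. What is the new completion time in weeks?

Originally the plan takes 37 weeks.
With Z inserted, Drywall now waits for max(Foundation, RoughElec, Insulate, Z).
New critical path: Permits→Roofing→RoughElec→Drywall→Siding = 10+8+8+8+3 = 37 ⇒ 37 weeks.

37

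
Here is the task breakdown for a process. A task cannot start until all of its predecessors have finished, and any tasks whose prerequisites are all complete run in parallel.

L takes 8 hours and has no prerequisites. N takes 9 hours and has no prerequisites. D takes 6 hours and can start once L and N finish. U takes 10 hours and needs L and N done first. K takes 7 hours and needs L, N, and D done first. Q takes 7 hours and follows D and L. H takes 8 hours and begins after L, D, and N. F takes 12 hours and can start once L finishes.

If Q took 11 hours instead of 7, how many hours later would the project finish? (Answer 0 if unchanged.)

3

Critical path before the change: N→D→H = 9+6+8 = 23 giving 23 hours.
Q has 1 hour of float (longest path through it is 22).
New critical path: N→D→Q = 9+6+11 = 26 ⇒ 26 hours.
Change in finish: 26 − 23 = +3 hours.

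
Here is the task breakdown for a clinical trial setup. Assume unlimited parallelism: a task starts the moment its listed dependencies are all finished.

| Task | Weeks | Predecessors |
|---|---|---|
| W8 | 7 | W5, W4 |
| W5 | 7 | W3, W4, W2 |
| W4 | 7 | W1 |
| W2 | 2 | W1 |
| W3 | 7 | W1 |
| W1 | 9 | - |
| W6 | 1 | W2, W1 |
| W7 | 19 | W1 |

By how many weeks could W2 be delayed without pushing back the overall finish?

5

Critical path: W1→W3→W5→W8 = 9+7+7+7 = 30, so the finish is 30 weeks.
W2 finishes as early as 11 and must finish by 16.
Float = 30 − 25 = 5.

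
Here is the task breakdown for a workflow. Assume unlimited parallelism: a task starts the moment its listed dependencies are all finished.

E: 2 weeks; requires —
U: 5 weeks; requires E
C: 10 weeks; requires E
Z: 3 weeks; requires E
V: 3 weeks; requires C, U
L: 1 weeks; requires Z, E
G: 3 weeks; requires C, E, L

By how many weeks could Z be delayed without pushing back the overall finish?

The longest chain is E→C→V = 2+10+3 = 15; overall finish 15 weeks.
The longest chain containing Z totals 9 weeks.
So Z can slip 11 − 5 = 6 weeks.

6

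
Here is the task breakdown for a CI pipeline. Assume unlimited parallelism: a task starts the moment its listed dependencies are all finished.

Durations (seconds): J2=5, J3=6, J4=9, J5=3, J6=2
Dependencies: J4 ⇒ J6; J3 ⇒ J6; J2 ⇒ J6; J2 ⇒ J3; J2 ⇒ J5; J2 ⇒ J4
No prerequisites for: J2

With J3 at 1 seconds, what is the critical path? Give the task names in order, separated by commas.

J2, J4, J6

Baseline: J2→J4→J6 = 5+9+2 = 16 → 16 seconds.
The longest path through J3 is only 13 seconds, so J3 has float 3.
The critical path is still J2→J4→J6; finish is now 16 seconds.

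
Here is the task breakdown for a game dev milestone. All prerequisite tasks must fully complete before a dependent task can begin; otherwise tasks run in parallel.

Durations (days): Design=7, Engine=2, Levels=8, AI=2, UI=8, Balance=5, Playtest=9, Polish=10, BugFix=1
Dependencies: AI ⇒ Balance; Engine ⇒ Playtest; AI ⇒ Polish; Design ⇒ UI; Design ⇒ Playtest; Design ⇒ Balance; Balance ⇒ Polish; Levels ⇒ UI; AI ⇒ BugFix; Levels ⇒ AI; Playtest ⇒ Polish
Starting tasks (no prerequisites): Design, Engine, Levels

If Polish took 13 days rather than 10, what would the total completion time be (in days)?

29

Critical path before the change: Design→Playtest→Polish = 7+9+10 = 26 giving 26 days.
Polish is on the critical path; changing it to 13 makes that path 29 days.
The critical path is still Design→Playtest→Polish; finish is now 29 days.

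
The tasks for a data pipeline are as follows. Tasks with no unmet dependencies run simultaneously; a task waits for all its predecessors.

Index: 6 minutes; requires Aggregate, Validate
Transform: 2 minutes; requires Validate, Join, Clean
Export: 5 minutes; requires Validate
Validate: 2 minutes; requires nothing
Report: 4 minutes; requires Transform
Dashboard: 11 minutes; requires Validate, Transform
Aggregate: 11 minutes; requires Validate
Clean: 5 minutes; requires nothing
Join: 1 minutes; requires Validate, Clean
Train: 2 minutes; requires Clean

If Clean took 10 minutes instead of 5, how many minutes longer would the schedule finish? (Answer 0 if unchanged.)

5

Baseline: Clean→Join→Transform→Dashboard = 5+1+2+11 = 19 → 19 minutes.
Since Clean is critical, the +5 change carries straight to that chain (now 24 minutes).
No other chain overtakes it, so the finish is 24 minutes.
Change in finish: 24 − 19 = +5 minutes.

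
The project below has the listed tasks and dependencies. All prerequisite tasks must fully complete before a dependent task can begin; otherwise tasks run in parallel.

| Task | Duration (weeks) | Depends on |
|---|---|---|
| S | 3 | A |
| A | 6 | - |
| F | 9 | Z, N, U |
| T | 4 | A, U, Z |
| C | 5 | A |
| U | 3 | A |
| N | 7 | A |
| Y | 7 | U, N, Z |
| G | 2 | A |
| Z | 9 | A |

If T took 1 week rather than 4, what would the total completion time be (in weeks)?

24

Actual critical path: A→Z→F = 6+9+9 = 24 ⇒ 24 weeks.
The longest path through T is only 19 weeks, so T has float 5.
No other chain overtakes it, so the finish is 24 weeks.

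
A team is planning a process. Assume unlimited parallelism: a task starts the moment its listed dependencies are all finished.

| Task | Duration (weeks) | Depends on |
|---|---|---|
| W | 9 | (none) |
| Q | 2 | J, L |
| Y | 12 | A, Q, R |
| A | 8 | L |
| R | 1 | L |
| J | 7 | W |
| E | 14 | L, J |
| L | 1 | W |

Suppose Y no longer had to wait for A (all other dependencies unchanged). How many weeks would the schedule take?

Before: longest chain W→L→A→Y = 9+1+8+12 = 30, finish 30.
Dropping A→Y doesn't change Y's earliest start (18); another predecessor still binds.
New critical path: W→J→Q→Y = 9+7+2+12 = 30 ⇒ 30 weeks.

30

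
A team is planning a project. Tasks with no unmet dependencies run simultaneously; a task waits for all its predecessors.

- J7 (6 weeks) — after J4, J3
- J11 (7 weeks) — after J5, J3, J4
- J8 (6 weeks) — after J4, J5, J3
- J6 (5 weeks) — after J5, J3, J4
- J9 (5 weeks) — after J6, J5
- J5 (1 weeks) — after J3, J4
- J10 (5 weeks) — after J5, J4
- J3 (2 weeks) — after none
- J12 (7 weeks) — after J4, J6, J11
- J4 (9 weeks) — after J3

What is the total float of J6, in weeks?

Critical path: J3→J4→J5→J11→J12 = 2+9+1+7+7 = 26, so the finish is 26 weeks.
Longest path through J6: 24 weeks (earliest finish 17, latest finish 19).
Slack of J6 = 14 − 12 = 2 weeks.

2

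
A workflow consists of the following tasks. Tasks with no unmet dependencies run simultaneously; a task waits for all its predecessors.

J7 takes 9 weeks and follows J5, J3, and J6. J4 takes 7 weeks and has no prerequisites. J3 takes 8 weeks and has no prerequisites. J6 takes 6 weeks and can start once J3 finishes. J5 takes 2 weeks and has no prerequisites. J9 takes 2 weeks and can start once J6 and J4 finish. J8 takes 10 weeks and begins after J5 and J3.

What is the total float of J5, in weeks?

J3→J6→J7 = 8+6+9 = 23 sets the makespan at 23 weeks.
The longest chain containing J5 totals 12 weeks.
Slack of J5 = 11 − 0 = 11 weeks.

11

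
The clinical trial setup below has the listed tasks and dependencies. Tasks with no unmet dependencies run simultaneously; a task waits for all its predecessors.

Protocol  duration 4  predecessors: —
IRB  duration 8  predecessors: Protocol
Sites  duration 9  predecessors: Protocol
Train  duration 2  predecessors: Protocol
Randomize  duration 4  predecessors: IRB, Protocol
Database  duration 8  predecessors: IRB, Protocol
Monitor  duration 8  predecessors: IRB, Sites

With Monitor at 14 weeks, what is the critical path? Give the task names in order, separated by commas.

As given, the longest chain is Protocol→Sites→Monitor = 4+9+8 = 21, so the finish is 21 weeks.
Since Monitor is critical, the +6 change carries straight to that chain (now 27 weeks).
No other chain overtakes it, so the finish is 27 weeks.

Protocol, Sites, Monitor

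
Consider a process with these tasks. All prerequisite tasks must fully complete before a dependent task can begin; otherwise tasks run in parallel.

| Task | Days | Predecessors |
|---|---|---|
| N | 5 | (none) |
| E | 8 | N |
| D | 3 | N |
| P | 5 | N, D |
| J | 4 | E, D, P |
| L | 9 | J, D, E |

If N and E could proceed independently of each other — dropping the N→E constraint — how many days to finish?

Original critical path: N→E→J→L = 5+8+4+9 = 26 ⇒ 26 days.
Without N→E, E's earliest start moves from 5 to 0.
New critical path: N→D→P→J→L = 5+3+5+4+9 = 26 ⇒ 26 days.

26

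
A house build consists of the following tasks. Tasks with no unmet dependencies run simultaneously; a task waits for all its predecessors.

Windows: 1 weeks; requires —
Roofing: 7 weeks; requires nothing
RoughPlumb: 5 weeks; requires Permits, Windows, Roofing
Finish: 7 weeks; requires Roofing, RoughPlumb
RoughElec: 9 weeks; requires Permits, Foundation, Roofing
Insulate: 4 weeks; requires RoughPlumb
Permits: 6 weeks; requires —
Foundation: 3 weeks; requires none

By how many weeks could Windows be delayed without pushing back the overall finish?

6

The longest chain is Roofing→RoughPlumb→Finish = 7+5+7 = 19; overall finish 19 weeks.
Windows finishes as early as 1 and must finish by 7.
Slack of Windows = 6 − 0 = 6 weeks.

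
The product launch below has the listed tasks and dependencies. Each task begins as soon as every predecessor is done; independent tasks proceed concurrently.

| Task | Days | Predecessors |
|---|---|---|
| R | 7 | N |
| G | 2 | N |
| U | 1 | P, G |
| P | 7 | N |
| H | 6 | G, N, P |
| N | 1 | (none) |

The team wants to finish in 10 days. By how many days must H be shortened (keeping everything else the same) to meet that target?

4

Current finish: 14 days; target: 10.
H is on every critical path, so each day cut from H cuts the finish by one (this holds down to a finish of 9).
Need 14 − 10 = 4 days off H → H becomes 2 days, finish becomes 10.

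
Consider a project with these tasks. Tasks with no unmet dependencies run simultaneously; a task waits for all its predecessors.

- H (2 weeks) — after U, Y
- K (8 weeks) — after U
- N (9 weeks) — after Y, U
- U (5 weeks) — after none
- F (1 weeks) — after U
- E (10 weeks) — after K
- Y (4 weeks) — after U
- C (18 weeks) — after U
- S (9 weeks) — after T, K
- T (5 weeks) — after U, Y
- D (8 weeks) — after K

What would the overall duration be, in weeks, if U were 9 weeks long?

27

The binding path is U→Y→T→S = 5+4+5+9 = 23; finish at 23 weeks.
U is on the critical path; changing it to 9 makes that path 27 weeks.
That remains the longest chain; total 27 weeks.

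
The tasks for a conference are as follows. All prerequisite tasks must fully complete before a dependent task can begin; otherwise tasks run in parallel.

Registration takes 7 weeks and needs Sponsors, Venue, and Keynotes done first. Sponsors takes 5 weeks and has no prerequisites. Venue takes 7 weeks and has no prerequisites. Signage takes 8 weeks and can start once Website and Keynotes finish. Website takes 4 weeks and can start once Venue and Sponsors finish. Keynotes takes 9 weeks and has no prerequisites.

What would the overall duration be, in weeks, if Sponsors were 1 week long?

As given, the longest chain is Venue→Website→Signage = 7+4+8 = 19, so the finish is 19 weeks.
The longest path through Sponsors is only 17 weeks, so Sponsors has float 2.
No other chain overtakes it, so the finish is 19 weeks.

19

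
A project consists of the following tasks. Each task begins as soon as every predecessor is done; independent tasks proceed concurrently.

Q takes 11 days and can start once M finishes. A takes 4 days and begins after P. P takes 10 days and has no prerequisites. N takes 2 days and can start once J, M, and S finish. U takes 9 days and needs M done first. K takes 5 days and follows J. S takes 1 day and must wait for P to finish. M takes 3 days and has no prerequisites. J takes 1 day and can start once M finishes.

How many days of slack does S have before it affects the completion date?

1

The longest chain is M→Q = 3+11 = 14; overall finish 14 days.
S finishes as early as 11 and must finish by 12.
Slack of S = 11 − 10 = 1 day.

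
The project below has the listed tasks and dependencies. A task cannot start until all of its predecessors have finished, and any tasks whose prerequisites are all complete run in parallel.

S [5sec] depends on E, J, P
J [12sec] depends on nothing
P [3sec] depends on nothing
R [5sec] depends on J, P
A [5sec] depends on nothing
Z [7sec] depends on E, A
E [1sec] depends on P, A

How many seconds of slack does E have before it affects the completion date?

4

Critical path: J→R = 12+5 = 17, so the finish is 17 seconds.
The longest chain containing E totals 13 seconds.
Float = 17 − 13 = 4.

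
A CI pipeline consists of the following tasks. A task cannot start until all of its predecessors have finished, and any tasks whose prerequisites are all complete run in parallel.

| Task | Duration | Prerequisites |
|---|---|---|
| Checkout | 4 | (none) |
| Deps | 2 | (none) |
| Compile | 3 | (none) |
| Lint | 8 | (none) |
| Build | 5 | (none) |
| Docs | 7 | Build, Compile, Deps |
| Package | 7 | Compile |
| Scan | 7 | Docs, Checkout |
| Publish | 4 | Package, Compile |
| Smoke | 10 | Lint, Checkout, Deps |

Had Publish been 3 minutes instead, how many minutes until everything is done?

19

Critical path before the change: Build→Docs→Scan = 5+7+7 = 19 giving 19 minutes.
The longest path through Publish is only 14 minutes, so Publish has float 5.
That remains the longest chain; total 19 minutes.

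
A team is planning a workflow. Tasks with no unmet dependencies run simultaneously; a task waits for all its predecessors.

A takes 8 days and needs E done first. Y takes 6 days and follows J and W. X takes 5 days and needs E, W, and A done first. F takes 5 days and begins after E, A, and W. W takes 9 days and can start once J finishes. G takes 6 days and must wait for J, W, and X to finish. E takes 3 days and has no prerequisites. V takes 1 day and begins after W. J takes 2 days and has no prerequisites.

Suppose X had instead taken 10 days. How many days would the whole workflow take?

27

Critical path before the change: E→A→X→G = 3+8+5+6 = 22 giving 22 days.
X lies on that path, so at 10 days the path becomes 27 days.
The critical path is still E→A→X→G; finish is now 27 days.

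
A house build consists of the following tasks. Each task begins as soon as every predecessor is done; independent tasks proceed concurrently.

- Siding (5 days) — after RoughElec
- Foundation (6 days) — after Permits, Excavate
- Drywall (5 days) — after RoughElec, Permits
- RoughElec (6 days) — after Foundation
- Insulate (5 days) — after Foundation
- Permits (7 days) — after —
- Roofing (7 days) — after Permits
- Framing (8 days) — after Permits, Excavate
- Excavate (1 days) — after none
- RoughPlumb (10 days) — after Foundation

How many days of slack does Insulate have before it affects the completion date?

6

Permits→Foundation→RoughElec→Drywall = 7+6+6+5 = 24 sets the makespan at 24 days.
The longest chain containing Insulate totals 18 days.
Float = 24 − 18 = 6.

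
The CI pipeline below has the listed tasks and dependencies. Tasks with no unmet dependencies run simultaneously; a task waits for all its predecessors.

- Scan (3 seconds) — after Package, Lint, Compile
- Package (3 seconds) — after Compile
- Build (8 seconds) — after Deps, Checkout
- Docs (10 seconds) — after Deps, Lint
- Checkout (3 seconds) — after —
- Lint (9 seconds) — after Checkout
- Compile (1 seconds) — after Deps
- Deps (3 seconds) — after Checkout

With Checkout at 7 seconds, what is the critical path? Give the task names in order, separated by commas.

Critical path before the change: Checkout→Lint→Docs = 3+9+10 = 22 giving 22 seconds.
Checkout lies on that path, so at 7 seconds the path becomes 26 seconds.
No other chain overtakes it, so the finish is 26 seconds.

Checkout, Lint, Docs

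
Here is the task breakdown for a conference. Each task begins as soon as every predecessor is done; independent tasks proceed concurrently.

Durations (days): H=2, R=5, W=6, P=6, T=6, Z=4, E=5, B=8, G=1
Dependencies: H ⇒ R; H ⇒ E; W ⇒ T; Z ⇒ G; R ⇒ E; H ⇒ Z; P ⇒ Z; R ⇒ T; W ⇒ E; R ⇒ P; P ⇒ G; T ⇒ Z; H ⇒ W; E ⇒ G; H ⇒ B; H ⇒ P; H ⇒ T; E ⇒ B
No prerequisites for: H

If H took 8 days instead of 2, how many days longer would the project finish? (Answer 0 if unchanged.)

Actual critical path: H→W→E→B = 2+6+5+8 = 21 ⇒ 21 days.
Since H is critical, the +6 change carries straight to that chain (now 27 days).
That remains the longest chain; total 27 days.
Change in finish: 27 − 21 = +6 days.

6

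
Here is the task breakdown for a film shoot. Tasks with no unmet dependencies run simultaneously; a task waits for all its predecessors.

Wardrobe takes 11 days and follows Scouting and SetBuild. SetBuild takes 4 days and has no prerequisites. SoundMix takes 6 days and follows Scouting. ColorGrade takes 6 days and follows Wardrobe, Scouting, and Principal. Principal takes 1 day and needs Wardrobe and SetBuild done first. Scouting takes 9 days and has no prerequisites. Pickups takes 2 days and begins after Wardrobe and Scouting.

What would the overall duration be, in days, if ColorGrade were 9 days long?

30

Actual critical path: Scouting→Wardrobe→Principal→ColorGrade = 9+11+1+6 = 27 ⇒ 27 days.
Since ColorGrade is critical, the +3 change carries straight to that chain (now 30 days).
No other chain overtakes it, so the finish is 30 days.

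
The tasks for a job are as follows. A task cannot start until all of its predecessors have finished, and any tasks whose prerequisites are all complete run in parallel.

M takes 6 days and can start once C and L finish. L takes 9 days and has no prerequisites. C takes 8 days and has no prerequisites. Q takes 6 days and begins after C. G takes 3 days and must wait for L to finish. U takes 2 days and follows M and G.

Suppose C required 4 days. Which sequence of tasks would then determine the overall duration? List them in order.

L, M, U

The binding path is L→M→U = 9+6+2 = 17; finish at 17 days.
The longest path through C is only 16 days, so C has float 1.
No other chain overtakes it, so the finish is 17 days.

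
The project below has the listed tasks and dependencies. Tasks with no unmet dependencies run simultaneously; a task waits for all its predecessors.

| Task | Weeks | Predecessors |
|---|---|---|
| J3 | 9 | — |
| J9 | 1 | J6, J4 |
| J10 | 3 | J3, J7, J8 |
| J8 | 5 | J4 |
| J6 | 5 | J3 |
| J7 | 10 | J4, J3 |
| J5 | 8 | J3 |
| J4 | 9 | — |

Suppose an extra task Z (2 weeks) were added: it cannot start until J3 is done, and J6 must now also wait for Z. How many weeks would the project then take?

22

Originally the project takes 22 weeks.
With Z inserted, J6 now waits for max(J3, Z).
New critical path: J3→J7→J10 = 9+10+3 = 22 ⇒ 22 weeks.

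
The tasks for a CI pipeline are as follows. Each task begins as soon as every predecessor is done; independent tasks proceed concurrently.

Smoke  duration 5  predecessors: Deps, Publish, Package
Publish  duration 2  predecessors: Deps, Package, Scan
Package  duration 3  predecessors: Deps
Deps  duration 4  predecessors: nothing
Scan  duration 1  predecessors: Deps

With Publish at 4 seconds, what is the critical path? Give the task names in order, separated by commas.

Deps, Package, Publish, Smoke

As given, the longest chain is Deps→Package→Publish→Smoke = 4+3+2+5 = 14, so the finish is 14 seconds.
Publish lies on that path, so at 4 seconds the path becomes 16 seconds.
No other chain overtakes it, so the finish is 16 seconds.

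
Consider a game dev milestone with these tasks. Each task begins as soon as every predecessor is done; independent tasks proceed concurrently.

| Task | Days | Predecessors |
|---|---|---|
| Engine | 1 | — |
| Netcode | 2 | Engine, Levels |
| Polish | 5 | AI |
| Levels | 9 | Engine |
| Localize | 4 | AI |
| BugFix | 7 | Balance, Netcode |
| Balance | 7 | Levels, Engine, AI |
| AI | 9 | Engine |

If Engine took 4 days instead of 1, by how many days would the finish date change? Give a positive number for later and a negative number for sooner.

Actual critical path: Engine→Levels→Balance→BugFix = 1+9+7+7 = 24 ⇒ 24 days.
Engine lies on that path, so at 4 days the path becomes 27 days.
No other chain overtakes it, so the finish is 27 days.
Change in finish: 27 − 24 = +3 days.

3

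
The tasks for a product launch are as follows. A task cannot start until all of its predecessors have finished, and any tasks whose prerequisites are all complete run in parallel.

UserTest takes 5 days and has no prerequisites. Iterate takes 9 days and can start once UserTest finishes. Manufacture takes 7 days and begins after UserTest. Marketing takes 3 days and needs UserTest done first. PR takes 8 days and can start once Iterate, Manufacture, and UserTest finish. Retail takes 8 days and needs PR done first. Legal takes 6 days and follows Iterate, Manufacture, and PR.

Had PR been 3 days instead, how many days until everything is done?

25

Baseline: UserTest→Iterate→PR→Retail = 5+9+8+8 = 30 → 30 days.
PR lies on that path, so at 3 days the path becomes 25 days.
No other chain overtakes it, so the finish is 25 days.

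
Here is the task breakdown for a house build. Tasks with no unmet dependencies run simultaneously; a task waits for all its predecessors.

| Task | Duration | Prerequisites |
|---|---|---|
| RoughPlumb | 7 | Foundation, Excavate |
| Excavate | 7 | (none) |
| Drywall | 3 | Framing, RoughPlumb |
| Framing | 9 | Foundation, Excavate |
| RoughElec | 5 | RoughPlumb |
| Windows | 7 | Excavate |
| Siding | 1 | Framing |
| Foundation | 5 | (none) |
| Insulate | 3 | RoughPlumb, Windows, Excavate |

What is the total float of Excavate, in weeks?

Excavate→Framing→Drywall = 7+9+3 = 19 sets the makespan at 19 weeks.
Excavate finishes as early as 7 and must finish by 7.
Slack of Excavate = 0 − 0 = 0 weeks.

0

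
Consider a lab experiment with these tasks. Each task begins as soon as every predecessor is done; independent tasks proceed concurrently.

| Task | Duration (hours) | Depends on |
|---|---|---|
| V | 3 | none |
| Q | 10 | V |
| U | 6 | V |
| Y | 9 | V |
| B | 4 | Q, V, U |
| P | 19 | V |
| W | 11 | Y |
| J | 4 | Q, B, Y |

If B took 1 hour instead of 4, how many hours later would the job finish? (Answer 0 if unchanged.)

Baseline: V→Y→W = 3+9+11 = 23 → 23 hours.
B is off the critical path — its longest chain is 21 hours, giving 2 of slack.
The critical path is still V→Y→W; finish is now 23 hours.
Change in finish: 23 − 23 = +0 hours.

0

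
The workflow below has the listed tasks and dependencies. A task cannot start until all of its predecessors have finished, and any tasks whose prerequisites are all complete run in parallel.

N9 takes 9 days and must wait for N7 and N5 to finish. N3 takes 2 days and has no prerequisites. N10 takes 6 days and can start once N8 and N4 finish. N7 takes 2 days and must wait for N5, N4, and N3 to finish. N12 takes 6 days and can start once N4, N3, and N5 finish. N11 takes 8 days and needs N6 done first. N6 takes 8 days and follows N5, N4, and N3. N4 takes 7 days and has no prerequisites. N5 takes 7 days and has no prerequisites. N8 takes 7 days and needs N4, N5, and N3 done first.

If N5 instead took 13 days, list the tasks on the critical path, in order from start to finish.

N5, N6, N11

Actual critical path: N5→N6→N11 = 7+8+8 = 23 ⇒ 23 days.
N5 is on the critical path; changing it to 13 makes that path 29 days.
The critical path is still N5→N6→N11; finish is now 29 days.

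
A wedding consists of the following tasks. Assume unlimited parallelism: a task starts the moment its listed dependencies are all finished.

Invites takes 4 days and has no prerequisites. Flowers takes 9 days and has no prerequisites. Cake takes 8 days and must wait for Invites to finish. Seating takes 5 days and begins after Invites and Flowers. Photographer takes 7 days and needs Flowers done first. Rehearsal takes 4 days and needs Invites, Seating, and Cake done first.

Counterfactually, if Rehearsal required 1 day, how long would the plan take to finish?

16

Critical path before the change: Flowers→Seating→Rehearsal = 9+5+4 = 18 giving 18 days.
Rehearsal lies on that path, so at 1 day the path becomes 15 days.
Now Flowers→Photographer = 9+7 = 16 is longest, so the finish becomes 16 days.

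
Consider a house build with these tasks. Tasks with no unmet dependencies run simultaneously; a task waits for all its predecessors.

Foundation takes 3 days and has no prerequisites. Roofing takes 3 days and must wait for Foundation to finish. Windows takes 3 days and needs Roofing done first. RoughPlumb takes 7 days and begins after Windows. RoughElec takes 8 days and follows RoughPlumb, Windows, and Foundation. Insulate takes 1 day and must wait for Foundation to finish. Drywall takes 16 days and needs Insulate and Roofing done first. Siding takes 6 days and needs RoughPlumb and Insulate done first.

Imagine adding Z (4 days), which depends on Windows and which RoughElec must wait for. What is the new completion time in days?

24

Originally the job takes 24 days.
With Z inserted, RoughElec now waits for max(RoughPlumb, Windows, Foundation, Z).
New critical path: Foundation→Roofing→Windows→RoughPlumb→RoughElec = 3+3+3+7+8 = 24 ⇒ 24 days.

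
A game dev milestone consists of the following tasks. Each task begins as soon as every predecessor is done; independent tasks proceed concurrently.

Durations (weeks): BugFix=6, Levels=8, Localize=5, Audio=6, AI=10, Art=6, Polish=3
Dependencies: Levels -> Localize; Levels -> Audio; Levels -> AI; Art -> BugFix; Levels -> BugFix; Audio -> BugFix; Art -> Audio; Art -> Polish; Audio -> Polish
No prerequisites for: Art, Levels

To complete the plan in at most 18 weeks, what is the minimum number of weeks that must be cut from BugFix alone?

2

Current finish: 20 weeks; target: 18.
BugFix is on every critical path, so each week cut from BugFix cuts the finish by one (this holds down to a finish of 18).
Need 20 − 18 = 2 weeks off BugFix → BugFix becomes 4 weeks, finish becomes 18.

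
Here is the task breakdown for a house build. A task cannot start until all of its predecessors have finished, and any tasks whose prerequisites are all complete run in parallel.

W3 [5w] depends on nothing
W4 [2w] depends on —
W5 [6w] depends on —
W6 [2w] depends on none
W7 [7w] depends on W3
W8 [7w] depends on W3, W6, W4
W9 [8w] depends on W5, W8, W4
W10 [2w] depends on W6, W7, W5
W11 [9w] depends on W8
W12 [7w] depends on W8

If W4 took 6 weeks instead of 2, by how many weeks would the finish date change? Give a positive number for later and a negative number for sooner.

As given, the longest chain is W3→W8→W11 = 5+7+9 = 21, so the finish is 21 weeks.
W4 has 3 weeks of float (longest path through it is 18).
The binding chain switches to W4→W8→W11 = 6+7+9 = 22; finish 22 weeks.
Change in finish: 22 − 21 = +1 weeks.

1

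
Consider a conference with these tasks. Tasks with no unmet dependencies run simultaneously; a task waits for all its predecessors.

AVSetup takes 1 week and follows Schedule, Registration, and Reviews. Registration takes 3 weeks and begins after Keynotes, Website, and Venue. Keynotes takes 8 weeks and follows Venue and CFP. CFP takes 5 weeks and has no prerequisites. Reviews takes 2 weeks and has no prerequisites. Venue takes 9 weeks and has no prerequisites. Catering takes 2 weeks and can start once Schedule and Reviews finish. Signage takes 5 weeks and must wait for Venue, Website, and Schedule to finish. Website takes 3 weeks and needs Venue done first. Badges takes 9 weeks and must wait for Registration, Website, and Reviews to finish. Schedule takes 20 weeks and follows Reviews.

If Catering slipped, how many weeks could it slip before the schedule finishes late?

5

Critical path: Venue→Keynotes→Registration→Badges = 9+8+3+9 = 29, so the finish is 29 weeks.
Longest path through Catering: 24 weeks (earliest finish 24, latest finish 29).
Slack of Catering = 27 − 22 = 5 weeks.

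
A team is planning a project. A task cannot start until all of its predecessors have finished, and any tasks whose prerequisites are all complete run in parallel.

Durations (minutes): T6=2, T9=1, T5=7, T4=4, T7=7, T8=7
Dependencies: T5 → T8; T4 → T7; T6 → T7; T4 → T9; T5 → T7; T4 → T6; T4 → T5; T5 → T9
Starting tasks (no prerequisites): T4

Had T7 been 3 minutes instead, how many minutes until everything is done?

18

Actual critical path: T4→T5→T7 = 4+7+7 = 18 ⇒ 18 minutes.
Since T7 is critical, the -4 change carries straight to that chain (now 14 minutes).
The binding chain switches to T4→T5→T8 = 4+7+7 = 18; finish 18 minutes.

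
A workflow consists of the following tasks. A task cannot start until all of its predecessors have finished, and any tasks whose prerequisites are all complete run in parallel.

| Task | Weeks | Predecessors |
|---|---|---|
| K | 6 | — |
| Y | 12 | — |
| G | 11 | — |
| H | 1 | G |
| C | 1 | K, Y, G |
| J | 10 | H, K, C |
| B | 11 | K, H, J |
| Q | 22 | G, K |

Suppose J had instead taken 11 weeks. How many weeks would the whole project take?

Critical path before the change: Y→C→J→B = 12+1+10+11 = 34 giving 34 weeks.
Since J is critical, the +1 change carries straight to that chain (now 35 weeks).
No other chain overtakes it, so the finish is 35 weeks.

35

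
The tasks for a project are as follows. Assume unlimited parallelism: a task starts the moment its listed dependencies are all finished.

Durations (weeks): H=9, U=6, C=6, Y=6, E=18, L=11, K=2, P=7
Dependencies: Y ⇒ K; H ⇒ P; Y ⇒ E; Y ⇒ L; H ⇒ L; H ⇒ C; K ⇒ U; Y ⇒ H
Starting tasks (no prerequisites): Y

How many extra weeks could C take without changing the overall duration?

Y→H→L = 6+9+11 = 26 sets the makespan at 26 weeks.
C finishes as early as 21 and must finish by 26.
Slack of C = 20 − 15 = 5 weeks.

5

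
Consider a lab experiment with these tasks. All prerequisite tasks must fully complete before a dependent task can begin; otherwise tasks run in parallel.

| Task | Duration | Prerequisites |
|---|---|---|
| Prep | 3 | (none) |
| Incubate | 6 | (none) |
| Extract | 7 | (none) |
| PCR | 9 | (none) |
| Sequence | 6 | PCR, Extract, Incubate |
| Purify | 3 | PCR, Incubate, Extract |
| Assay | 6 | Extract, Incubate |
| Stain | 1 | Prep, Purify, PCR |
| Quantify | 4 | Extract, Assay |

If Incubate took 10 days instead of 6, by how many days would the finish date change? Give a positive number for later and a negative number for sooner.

Baseline: Extract→Assay→Quantify = 7+6+4 = 17 → 17 days.
Incubate has 1 day of float (longest path through it is 16).
New critical path: Incubate→Assay→Quantify = 10+6+4 = 20 ⇒ 20 days.
Change in finish: 20 − 17 = +3 days.

3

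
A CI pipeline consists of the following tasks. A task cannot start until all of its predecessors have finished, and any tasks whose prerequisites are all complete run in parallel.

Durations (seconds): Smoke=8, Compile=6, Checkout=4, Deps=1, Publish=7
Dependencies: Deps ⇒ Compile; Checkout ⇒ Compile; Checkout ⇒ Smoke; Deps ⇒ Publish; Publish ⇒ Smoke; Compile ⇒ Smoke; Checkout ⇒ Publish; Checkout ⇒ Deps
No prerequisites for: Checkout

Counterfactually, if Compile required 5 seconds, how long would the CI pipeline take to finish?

Actual critical path: Checkout→Deps→Publish→Smoke = 4+1+7+8 = 20 ⇒ 20 seconds.
The longest path through Compile is only 19 seconds, so Compile has float 1.
That remains the longest chain; total 20 seconds.

20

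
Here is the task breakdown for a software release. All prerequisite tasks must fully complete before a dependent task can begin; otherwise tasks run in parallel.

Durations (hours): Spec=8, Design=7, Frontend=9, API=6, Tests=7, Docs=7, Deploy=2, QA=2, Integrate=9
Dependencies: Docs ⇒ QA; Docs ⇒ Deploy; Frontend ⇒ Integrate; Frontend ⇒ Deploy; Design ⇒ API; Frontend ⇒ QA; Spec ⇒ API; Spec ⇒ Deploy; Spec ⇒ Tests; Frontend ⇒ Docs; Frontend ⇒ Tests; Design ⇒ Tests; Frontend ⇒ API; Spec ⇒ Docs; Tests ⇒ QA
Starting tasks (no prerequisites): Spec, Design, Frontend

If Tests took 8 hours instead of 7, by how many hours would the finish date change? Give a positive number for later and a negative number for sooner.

Actual critical path: Frontend→Tests→QA = 9+7+2 = 18 ⇒ 18 hours.
Tests is on the critical path; changing it to 8 makes that path 19 hours.
No other chain overtakes it, so the finish is 19 hours.
Change in finish: 19 − 18 = +1 hours.

1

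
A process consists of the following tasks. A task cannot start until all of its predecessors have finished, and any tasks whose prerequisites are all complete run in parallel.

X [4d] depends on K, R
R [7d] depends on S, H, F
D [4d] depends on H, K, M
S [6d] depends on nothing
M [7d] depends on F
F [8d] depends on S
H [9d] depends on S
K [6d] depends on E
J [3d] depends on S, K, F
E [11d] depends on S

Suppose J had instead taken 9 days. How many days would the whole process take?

Critical path before the change: S→E→K→D = 6+11+6+4 = 27 giving 27 days.
J has 1 day of float (longest path through it is 26).
Now S→E→K→J = 6+11+6+9 = 32 is longest, so the finish becomes 32 days.

32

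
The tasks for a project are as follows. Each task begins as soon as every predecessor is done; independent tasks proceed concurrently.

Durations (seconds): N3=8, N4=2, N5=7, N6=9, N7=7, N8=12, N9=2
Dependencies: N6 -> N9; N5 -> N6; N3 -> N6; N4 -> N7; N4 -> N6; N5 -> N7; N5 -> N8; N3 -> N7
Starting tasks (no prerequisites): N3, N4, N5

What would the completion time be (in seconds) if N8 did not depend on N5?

19

With the dependency in place, N3→N6→N9 = 8+9+2 = 19 sets the finish at 19 seconds.
Without N5→N8, N8's earliest start moves from 7 to 0.
After: N3→N6→N9 = 8+9+2 = 19 → 19 seconds.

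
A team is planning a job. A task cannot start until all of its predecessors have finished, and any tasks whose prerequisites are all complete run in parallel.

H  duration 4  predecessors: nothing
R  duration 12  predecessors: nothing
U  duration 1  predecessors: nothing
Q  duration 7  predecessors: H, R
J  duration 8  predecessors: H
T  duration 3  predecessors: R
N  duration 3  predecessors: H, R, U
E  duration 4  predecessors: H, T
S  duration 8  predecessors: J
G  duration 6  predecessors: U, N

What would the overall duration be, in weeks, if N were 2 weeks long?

Baseline: R→N→G = 12+3+6 = 21 → 21 weeks.
N is on the critical path; changing it to 2 makes that path 20 weeks.
The binding chain switches to H→J→S = 4+8+8 = 20; finish 20 weeks.

20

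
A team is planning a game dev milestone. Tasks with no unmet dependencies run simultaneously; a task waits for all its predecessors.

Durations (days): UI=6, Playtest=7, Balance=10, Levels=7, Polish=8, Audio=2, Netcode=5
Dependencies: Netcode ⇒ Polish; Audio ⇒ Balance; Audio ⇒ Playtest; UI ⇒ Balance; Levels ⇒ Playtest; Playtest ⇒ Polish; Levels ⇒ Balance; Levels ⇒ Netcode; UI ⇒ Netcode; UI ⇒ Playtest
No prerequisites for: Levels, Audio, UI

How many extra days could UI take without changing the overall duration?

1

Levels→Playtest→Polish = 7+7+8 = 22 sets the makespan at 22 days.
Longest path through UI: 21 days (earliest finish 6, latest finish 7).
So UI can slip 7 − 6 = 1 day.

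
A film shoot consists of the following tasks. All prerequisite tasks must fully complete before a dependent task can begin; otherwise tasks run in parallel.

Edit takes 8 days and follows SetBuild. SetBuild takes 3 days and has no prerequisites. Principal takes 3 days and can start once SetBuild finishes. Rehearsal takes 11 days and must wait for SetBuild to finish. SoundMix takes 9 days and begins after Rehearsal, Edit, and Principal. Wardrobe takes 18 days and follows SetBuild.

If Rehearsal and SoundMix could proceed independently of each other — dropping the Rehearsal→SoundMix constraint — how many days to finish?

Original critical path: SetBuild→Rehearsal→SoundMix = 3+11+9 = 23 ⇒ 23 days.
Without Rehearsal→SoundMix, SoundMix's earliest start moves from 14 to 11.
After: SetBuild→Wardrobe = 3+18 = 21 → 21 days.

21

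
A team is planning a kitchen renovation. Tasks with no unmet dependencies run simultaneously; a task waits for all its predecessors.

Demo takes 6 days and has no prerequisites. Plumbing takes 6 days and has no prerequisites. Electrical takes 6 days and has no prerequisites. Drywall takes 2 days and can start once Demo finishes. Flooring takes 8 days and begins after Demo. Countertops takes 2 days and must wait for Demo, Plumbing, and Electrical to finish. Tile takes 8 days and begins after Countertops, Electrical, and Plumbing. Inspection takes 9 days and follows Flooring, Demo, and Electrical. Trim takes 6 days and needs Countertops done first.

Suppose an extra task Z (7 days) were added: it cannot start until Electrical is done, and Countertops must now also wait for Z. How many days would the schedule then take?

23

Originally the schedule takes 23 days.
With Z inserted, Countertops now waits for max(Demo, Plumbing, Electrical, Z).
New critical path: Demo→Flooring→Inspection = 6+8+9 = 23 ⇒ 23 days.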